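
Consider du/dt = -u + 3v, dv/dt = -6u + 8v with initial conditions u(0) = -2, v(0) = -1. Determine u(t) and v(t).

Coefficient matrix A = [[-1, 3], [-6, 8]].
Characteristic polynomial det(A - λI) = λ^2 - 7λ + 10 = 0.
Eigenvalues λ = 5, 2.
For λ=5: (A-λI) row 1 is [-6, 3], so an eigenvector is (-1, -2).
For λ=2: (A-λI) row 1 is [-3, 3], so an eigenvector is (1, 1).
General solution: C_1e^(5t)(-1,-2) + C_2e^(2t)(1,1).
Applying u(0)=-2, v(0)=-1 gives C_1=-1, C_2=-3.

u(t) = e^(5t) - 3e^(2t), v(t) = 2e^(5t) - 3e^(2t)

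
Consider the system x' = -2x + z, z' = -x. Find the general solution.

x(t) = -K_1e^(-t) - K_2te^(-t) - K_2e^(-t), z(t) = -K_1e^(-t) - K_2te^(-t) - 2K_2e^(-t)

Coefficient matrix A = [[-2, 1], [-1, 0]].
Characteristic polynomial det(A - λI) = λ^2 + 2λ + 1 = 0.
Single eigenvalue λ = -1 with algebraic multiplicity 2.
Eigenvector v = (-1,-1); generalized eigenvector w with (A-λI)w=v is (-1,-2).
General solution: e^(-t)[K_1·v + K_2·(t·v + w)].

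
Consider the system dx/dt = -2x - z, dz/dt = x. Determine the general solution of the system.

x(t) = c_1e^(-t) + c_2te^(-t) + 2c_2e^(-t), z(t) = -c_1e^(-t) - c_2te^(-t) - 3c_2e^(-t)

Coefficient matrix A = [[-2, -1], [1, 0]].
Characteristic polynomial det(A - λI) = λ^2 + 2λ + 1 = 0.
Single eigenvalue λ = -1 with algebraic multiplicity 2.
Eigenvector v = (1,-1); generalized eigenvector w with (A-λI)w=v is (2,-3).
General solution: e^(-t)[c_1·v + c_2·(t·v + w)].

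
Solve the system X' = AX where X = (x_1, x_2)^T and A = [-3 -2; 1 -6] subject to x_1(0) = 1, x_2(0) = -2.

x_1(t) = 6e^(-4t) - 5e^(-5t), x_2(t) = 3e^(-4t) - 5e^(-5t)

Coefficient matrix A = [[-3, -2], [1, -6]].
Characteristic polynomial det(A - λI) = λ^2 + 9λ + 20 = 0.
Eigenvalues λ = -5, -4.
For λ=-5: (A-λI) row 1 is [2, -2], so an eigenvector is (-1, -1).
For λ=-4: (A-λI) row 1 is [1, -2], so an eigenvector is (-2, -1).
General solution: C_1e^(-5t)(-1,-1) + C_2e^(-4t)(-2,-1).
Applying x_1(0)=1, x_2(0)=-2 gives C_1=5, C_2=-3.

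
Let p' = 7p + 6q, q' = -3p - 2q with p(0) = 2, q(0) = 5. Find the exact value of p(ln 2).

A = [[7,6],[-3,-2]]; eigenvalues λ = 1, 4.
Eigenvectors: (1,-1) for λ=1, (2,-1) for λ=4.
From the initial condition, c_1 = -12, c_2 = 7.
p(ln 2) = (-12)(2^1)(1) + (7)(2^4)(2) = 200.

200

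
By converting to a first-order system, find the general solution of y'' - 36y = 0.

y(t) = C_1e^(6t) + C_2e^(-6t)

Let x_1 = y, x_2 = y'. Then x_1' = x_2 and x_2' = 36x_1.
A = [[0,1],[36,0]]; det(A-λI) = λ^2 - 36.
Eigenvalues λ = 6, -6 with eigenvectors (1,6), (1,-6).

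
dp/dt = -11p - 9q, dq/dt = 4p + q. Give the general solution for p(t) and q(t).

Coefficient matrix A = [[-11, -9], [4, 1]].
Characteristic polynomial det(A - λI) = λ^2 + 10λ + 25 = 0.
Single eigenvalue λ = -5 with algebraic multiplicity 2.
Eigenvector v = (-3,2); generalized eigenvector w with (A-λI)w=v is (-1,1).
General solution: e^(-5t)[K_1·v + K_2·(t·v + w)].

p(t) = -3K_1e^(-5t) - 3K_2te^(-5t) - K_2e^(-5t), q(t) = 2K_1e^(-5t) + 2K_2te^(-5t) + K_2e^(-5t)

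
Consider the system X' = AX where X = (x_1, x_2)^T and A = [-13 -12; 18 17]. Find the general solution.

x_1(t) = -C_1e^(-t) + 2C_2e^(5t), x_2(t) = C_1e^(-t) - 3C_2e^(5t)

Coefficient matrix A = [[-13, -12], [18, 17]].
Characteristic polynomial det(A - λI) = λ^2 - 4λ - 5 = 0.
Eigenvalues λ = -1, 5.
For λ=-1: (A-λI) row 1 is [-12, -12], so an eigenvector is (-1, 1).
For λ=5: (A-λI) row 1 is [-18, -12], so an eigenvector is (2, -3).
General solution: C_1e^(-t)(-1,1) + C_2e^(5t)(2,-3).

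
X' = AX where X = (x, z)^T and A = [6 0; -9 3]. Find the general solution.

x(t) = c_1e^(6t), z(t) = -3c_1e^(6t) + c_2e^(3t)

Coefficient matrix A = [[6, 0], [-9, 3]].
Characteristic polynomial det(A - λI) = λ^2 - 9λ + 18 = 0.
Eigenvalues λ = 6, 3.
For λ=6: (A-λI) row 2 is [-9, -3], so an eigenvector is (1, -3).
For λ=3: (A-λI) row 1 is [3, 0], so an eigenvector is (0, 1).
General solution: c_1e^(6t)(1,-3) + c_2e^(3t)(0,1).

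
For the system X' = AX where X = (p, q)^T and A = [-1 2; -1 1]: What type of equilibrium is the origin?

center

A = [[-1,2],[-1,1]]; det(A-λI) = λ^2 + 1.
λ = 0 ± i: zero real part.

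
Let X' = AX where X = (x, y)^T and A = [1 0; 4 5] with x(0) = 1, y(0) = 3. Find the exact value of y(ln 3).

A = [[1,0],[4,5]]; eigenvalues λ = 5, 1.
Eigenvectors: (0,-1) for λ=5, (1,-1) for λ=1.
From the initial condition, c_1 = -4, c_2 = 1.
y(ln 3) = (-4)(3^5)(-1) + (1)(3^1)(-1) = 969.

969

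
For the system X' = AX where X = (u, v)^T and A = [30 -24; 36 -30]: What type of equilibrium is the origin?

A = [[30,-24],[36,-30]]; det(A-λI) = λ^2 - 36.
λ = 6, -6: opposite signs.

saddle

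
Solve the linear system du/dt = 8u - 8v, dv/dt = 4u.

Coefficient matrix A = [[8, -8], [4, 0]].
Characteristic polynomial det(A - λI) = λ^2 - 8λ + 32 = 0.
Eigenvalues λ = 4 ± 4i (complex conjugate pair).
For λ=4+4i: an eigenvector is (-1,-1) - i(1,0) = (-1 - i, -1).
A real fundamental pair from Re and Im of e^((4+4i)t)v: X_1 = e^(4t)(cos(4t)·(-1,-1) + sin(4t)·(1,0)), X_2 = e^(4t)(sin(4t)·(-1,-1) - cos(4t)·(1,0)).
General solution: C_1X_1 + C_2X_2.

u(t) = C_1e^(4t)sin(4t) - C_1e^(4t)cos(4t) - C_2e^(4t)sin(4t) - C_2e^(4t)cos(4t), v(t) = -C_1e^(4t)cos(4t) - C_2e^(4t)sin(4t)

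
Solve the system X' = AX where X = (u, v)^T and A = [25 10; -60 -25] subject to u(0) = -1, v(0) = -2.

Coefficient matrix A = [[25, 10], [-60, -25]].
Characteristic polynomial det(A - λI) = λ^2 - 25 = 0.
Eigenvalues λ = 5, -5.
For λ=5: (A-λI) row 1 is [20, 10], so an eigenvector is (-1, 2).
For λ=-5: (A-λI) row 1 is [30, 10], so an eigenvector is (1, -3).
General solution: C_1e^(5t)(-1,2) + C_2e^(-5t)(1,-3).
Applying u(0)=-1, v(0)=-2 gives C_1=5, C_2=4.

u(t) = -5e^(5t) + 4e^(-5t), v(t) = 10e^(5t) - 12e^(-5t)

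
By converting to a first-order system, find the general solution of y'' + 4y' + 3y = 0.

y(t) = c_1e^(-t) + c_2e^(-3t)

Let x_1 = y, x_2 = y'. Then x_1' = x_2 and x_2' = -3x_1 - 4x_2.
A = [[0,1],[-3,-4]]; det(A-λI) = λ^2 + 4λ + 3.
Eigenvalues λ = -1, -3 with eigenvectors (1,-1), (1,-3).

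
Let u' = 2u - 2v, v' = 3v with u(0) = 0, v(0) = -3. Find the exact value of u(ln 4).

288

A = [[2,-2],[0,3]]; eigenvalues λ = 2, 3.
Eigenvectors: (1,0) for λ=2, (2,-1) for λ=3.
From the initial condition, c_1 = -6, c_2 = 3.
u(ln 4) = (-6)(4^2)(1) + (3)(4^3)(2) = 288.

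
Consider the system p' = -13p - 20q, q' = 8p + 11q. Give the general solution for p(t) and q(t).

Coefficient matrix A = [[-13, -20], [8, 11]].
Characteristic polynomial det(A - λI) = λ^2 + 2λ + 17 = 0.
Eigenvalues λ = -1 ± 4i (complex conjugate pair).
For λ=-1+4i: an eigenvector is (-2,1) - i(1,-1) = (-2 - i, 1 + i).
A real fundamental pair from Re and Im of e^((-1+4i)t)v: X_1 = e^(-t)(cos(4t)·(-2,1) + sin(4t)·(1,-1)), X_2 = e^(-t)(sin(4t)·(-2,1) - cos(4t)·(1,-1)).
General solution: K_1X_1 + K_2X_2.

p(t) = K_1e^(-t)sin(4t) - 2K_1e^(-t)cos(4t) - 2K_2e^(-t)sin(4t) - K_2e^(-t)cos(4t), q(t) = -K_1e^(-t)sin(4t) + K_1e^(-t)cos(4t) + K_2e^(-t)sin(4t) + K_2e^(-t)cos(4t)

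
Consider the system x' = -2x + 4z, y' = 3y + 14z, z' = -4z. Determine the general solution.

Coefficient matrix A = [[-2, 0, 4], [0, 3, 14], [0, 0, -4]].
det(A - λI) = 0 gives eigenvalues λ = -4, 3, -2.
For λ=-4: eigenvector (-2,-2,1).
For λ=3: eigenvector (0,1,0).
For λ=-2: eigenvector (1,0,0).
General solution: C_1e^(-4t)(-2,-2,1) + C_2e^(3t)(0,1,0) + C_3e^(-2t)(1,0,0).

x(t) = -2C_1e^(-4t) + C_3e^(-2t), y(t) = -2C_1e^(-4t) + C_2e^(3t), z(t) = C_1e^(-4t)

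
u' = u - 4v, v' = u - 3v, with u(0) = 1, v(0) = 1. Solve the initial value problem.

Coefficient matrix A = [[1, -4], [1, -3]].
Characteristic polynomial det(A - λI) = λ^2 + 2λ + 1 = 0.
Single eigenvalue λ = -1 with algebraic multiplicity 2.
Eigenvector v = (-2,-1); generalized eigenvector w with (A-λI)w=v is (3,2).
General solution: e^(-t)[c_1·v + c_2·(t·v + w)].
Applying u(0)=1, v(0)=1 gives c_1=1, c_2=1.

u(t) = -2te^(-t) + e^(-t), v(t) = -te^(-t) + e^(-t)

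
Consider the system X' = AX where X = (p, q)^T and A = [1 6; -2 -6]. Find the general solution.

Coefficient matrix A = [[1, 6], [-2, -6]].
Characteristic polynomial det(A - λI) = λ^2 + 5λ + 6 = 0.
Eigenvalues λ = -3, -2.
For λ=-3: (A-λI) row 1 is [4, 6], so an eigenvector is (3, -2).
For λ=-2: (A-λI) row 1 is [3, 6], so an eigenvector is (2, -1).
General solution: C_1e^(-3t)(3,-2) + C_2e^(-2t)(2,-1).

p(t) = 3C_1e^(-3t) + 2C_2e^(-2t), q(t) = -2C_1e^(-3t) - C_2e^(-2t)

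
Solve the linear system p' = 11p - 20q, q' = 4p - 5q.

p(t) = -2c_1e^(3t)sin(4t) - c_1e^(3t)cos(4t) - c_2e^(3t)sin(4t) + 2c_2e^(3t)cos(4t), q(t) = -c_1e^(3t)sin(4t) + c_2e^(3t)cos(4t)

Coefficient matrix A = [[11, -20], [4, -5]].
Characteristic polynomial det(A - λI) = λ^2 - 6λ + 25 = 0.
Eigenvalues λ = 3 ± 4i (complex conjugate pair).
For λ=3+4i: an eigenvector is (-1,0) - i(-2,-1) = (-1 + 2i, 0 + i).
A real fundamental pair from Re and Im of e^((3+4i)t)v: X_1 = e^(3t)(cos(4t)·(-1,0) + sin(4t)·(-2,-1)), X_2 = e^(3t)(sin(4t)·(-1,0) - cos(4t)·(-2,-1)).
General solution: c_1X_1 + c_2X_2.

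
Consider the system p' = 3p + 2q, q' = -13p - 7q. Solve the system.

p(t) = c_1e^(-2t)sin(t) - c_1e^(-2t)cos(t) - c_2e^(-2t)sin(t) - c_2e^(-2t)cos(t), q(t) = -2c_1e^(-2t)sin(t) + 3c_1e^(-2t)cos(t) + 3c_2e^(-2t)sin(t) + 2c_2e^(-2t)cos(t)

Coefficient matrix A = [[3, 2], [-13, -7]].
Characteristic polynomial det(A - λI) = λ^2 + 4λ + 5 = 0.
Eigenvalues λ = -2 ± i (complex conjugate pair).
For λ=-2+i: an eigenvector is (-1,3) - i(1,-2) = (-1 - i, 3 + 2i).
A real fundamental pair from Re and Im of e^((-2+i)t)v: X_1 = e^(-2t)(cos(t)·(-1,3) + sin(t)·(1,-2)), X_2 = e^(-2t)(sin(t)·(-1,3) - cos(t)·(1,-2)).
General solution: c_1X_1 + c_2X_2.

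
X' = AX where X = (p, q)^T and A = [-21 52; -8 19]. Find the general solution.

p(t) = 3C_1e^(-t)sin(4t) + 2C_1e^(-t)cos(4t) + 2C_2e^(-t)sin(4t) - 3C_2e^(-t)cos(4t), q(t) = C_1e^(-t)sin(4t) + C_1e^(-t)cos(4t) + C_2e^(-t)sin(4t) - C_2e^(-t)cos(4t)

Coefficient matrix A = [[-21, 52], [-8, 19]].
Characteristic polynomial det(A - λI) = λ^2 + 2λ + 17 = 0.
Eigenvalues λ = -1 ± 4i (complex conjugate pair).
For λ=-1+4i: an eigenvector is (2,1) - i(3,1) = (2 - 3i, 1 - i).
A real fundamental pair from Re and Im of e^((-1+4i)t)v: X_1 = e^(-t)(cos(4t)·(2,1) + sin(4t)·(3,1)), X_2 = e^(-t)(sin(4t)·(2,1) - cos(4t)·(3,1)).
General solution: C_1X_1 + C_2X_2.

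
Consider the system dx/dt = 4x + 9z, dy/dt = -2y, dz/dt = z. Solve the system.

Coefficient matrix A = [[4, 0, 9], [0, -2, 0], [0, 0, 1]].
det(A - λI) = 0 gives eigenvalues λ = 4, -2, 1.
For λ=4: eigenvector (1,0,0).
For λ=-2: eigenvector (0,1,0).
For λ=1: eigenvector (-3,0,1).
General solution: c_1e^(4t)(1,0,0) + c_2e^(-2t)(0,1,0) + c_3e^(t)(-3,0,1).

x(t) = c_1e^(4t) - 3c_3e^(t), y(t) = c_2e^(-2t), z(t) = c_3e^(t)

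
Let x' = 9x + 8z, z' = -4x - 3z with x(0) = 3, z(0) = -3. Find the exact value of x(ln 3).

A = [[9,8],[-4,-3]]; eigenvalues λ = 5, 1.
Eigenvectors: (-2,1) for λ=5, (1,-1) for λ=1.
From the initial condition, c_1 = 0, c_2 = 3.
x(ln 3) = (0)(3^5)(-2) + (3)(3^1)(1) = 9.

9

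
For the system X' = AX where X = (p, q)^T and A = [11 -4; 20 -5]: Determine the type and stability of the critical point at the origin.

A = [[11,-4],[20,-5]]; det(A-λI) = λ^2 - 6λ + 25.
λ = 3 ± 4i: positive real part.

unstable spiral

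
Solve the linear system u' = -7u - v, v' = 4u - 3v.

u(t) = -c_1e^(-5t) - c_2te^(-5t), v(t) = 2c_1e^(-5t) + 2c_2te^(-5t) + c_2e^(-5t)

Coefficient matrix A = [[-7, -1], [4, -3]].
Characteristic polynomial det(A - λI) = λ^2 + 10λ + 25 = 0.
Single eigenvalue λ = -5 with algebraic multiplicity 2.
Eigenvector v = (-1,2); generalized eigenvector w with (A-λI)w=v is (0,1).
General solution: e^(-5t)[c_1·v + c_2·(t·v + w)].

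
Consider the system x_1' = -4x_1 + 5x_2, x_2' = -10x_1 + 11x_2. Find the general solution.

x_1(t) = -K_1e^(t) + K_2e^(6t), x_2(t) = -K_1e^(t) + 2K_2e^(6t)

Coefficient matrix A = [[-4, 5], [-10, 11]].
Characteristic polynomial det(A - λI) = λ^2 - 7λ + 6 = 0.
Eigenvalues λ = 1, 6.
For λ=1: (A-λI) row 1 is [-5, 5], so an eigenvector is (-1, -1).
For λ=6: (A-λI) row 1 is [-10, 5], so an eigenvector is (1, 2).
General solution: K_1e^(t)(-1,-1) + K_2e^(6t)(1,2).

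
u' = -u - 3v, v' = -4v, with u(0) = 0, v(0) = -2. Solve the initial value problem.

Coefficient matrix A = [[-1, -3], [0, -4]].
Characteristic polynomial det(A - λI) = λ^2 + 5λ + 4 = 0.
Eigenvalues λ = -4, -1.
For λ=-4: (A-λI) row 1 is [3, -3], so an eigenvector is (1, 1).
For λ=-1: (A-λI) row 1 is [0, -3], so an eigenvector is (-1, 0).
General solution: c_1e^(-4t)(1,1) + c_2e^(-t)(-1,0).
Applying u(0)=0, v(0)=-2 gives c_1=-2, c_2=-2.

u(t) = 2e^(-t) - 2e^(-4t), v(t) = -2e^(-4t)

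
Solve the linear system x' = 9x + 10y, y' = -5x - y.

Coefficient matrix A = [[9, 10], [-5, -1]].
Characteristic polynomial det(A - λI) = λ^2 - 8λ + 41 = 0.
Eigenvalues λ = 4 ± 5i (complex conjugate pair).
For λ=4+5i: an eigenvector is (-1,1) - i(1,0) = (-1 - i, 1).
A real fundamental pair from Re and Im of e^((4+5i)t)v: X_1 = e^(4t)(cos(5t)·(-1,1) + sin(5t)·(1,0)), X_2 = e^(4t)(sin(5t)·(-1,1) - cos(5t)·(1,0)).
General solution: C_1X_1 + C_2X_2.

x(t) = C_1e^(4t)sin(5t) - C_1e^(4t)cos(5t) - C_2e^(4t)sin(5t) - C_2e^(4t)cos(5t), y(t) = C_1e^(4t)cos(5t) + C_2e^(4t)sin(5t)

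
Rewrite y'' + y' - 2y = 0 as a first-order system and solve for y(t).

Let x_1 = y, x_2 = y'. Then x_1' = x_2 and x_2' = 2x_1 - x_2.
A = [[0,1],[2,-1]]; det(A-λI) = λ^2 + λ - 2.
Eigenvalues λ = 1, -2 with eigenvectors (1,1), (1,-2).

y(t) = c_1e^(t) + c_2e^(-2t)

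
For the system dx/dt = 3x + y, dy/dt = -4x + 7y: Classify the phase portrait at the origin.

unstable improper node

A = [[3,1],[-4,7]]; det(A-λI) = λ^2 - 10λ + 25.
repeated λ = 5 with a single eigenvector.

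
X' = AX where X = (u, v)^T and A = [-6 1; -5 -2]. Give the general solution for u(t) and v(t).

u(t) = c_1e^(-4t)sin(t) - c_2e^(-4t)cos(t), v(t) = 2c_1e^(-4t)sin(t) + c_1e^(-4t)cos(t) + c_2e^(-4t)sin(t) - 2c_2e^(-4t)cos(t)

Coefficient matrix A = [[-6, 1], [-5, -2]].
Characteristic polynomial det(A - λI) = λ^2 + 8λ + 17 = 0.
Eigenvalues λ = -4 ± i (complex conjugate pair).
For λ=-4+i: an eigenvector is (0,1) - i(1,2) = (0 - i, 1 - 2i).
A real fundamental pair from Re and Im of e^((-4+i)t)v: X_1 = e^(-4t)(cos(t)·(0,1) + sin(t)·(1,2)), X_2 = e^(-4t)(sin(t)·(0,1) - cos(t)·(1,2)).
General solution: c_1X_1 + c_2X_2.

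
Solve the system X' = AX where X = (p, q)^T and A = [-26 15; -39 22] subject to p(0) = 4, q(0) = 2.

Coefficient matrix A = [[-26, 15], [-39, 22]].
Characteristic polynomial det(A - λI) = λ^2 + 4λ + 13 = 0.
Eigenvalues λ = -2 ± 3i (complex conjugate pair).
For λ=-2+3i: an eigenvector is (-1,-2) - i(-2,-3) = (-1 + 2i, -2 + 3i).
A real fundamental pair from Re and Im of e^((-2+3i)t)v: X_1 = e^(-2t)(cos(3t)·(-1,-2) + sin(3t)·(-2,-3)), X_2 = e^(-2t)(sin(3t)·(-1,-2) - cos(3t)·(-2,-3)).
General solution: C_1X_1 + C_2X_2.
Applying p(0)=4, q(0)=2 gives C_1=8, C_2=6.

p(t) = -22e^(-2t)sin(3t) + 4e^(-2t)cos(3t), q(t) = -36e^(-2t)sin(3t) + 2e^(-2t)cos(3t)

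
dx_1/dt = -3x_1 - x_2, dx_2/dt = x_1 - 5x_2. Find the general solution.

x_1(t) = -C_1e^(-4t) - C_2te^(-4t) - 2C_2e^(-4t), x_2(t) = -C_1e^(-4t) - C_2te^(-4t) - C_2e^(-4t)

Coefficient matrix A = [[-3, -1], [1, -5]].
Characteristic polynomial det(A - λI) = λ^2 + 8λ + 16 = 0.
Single eigenvalue λ = -4 with algebraic multiplicity 2.
Eigenvector v = (-1,-1); generalized eigenvector w with (A-λI)w=v is (-2,-1).
General solution: e^(-4t)[C_1·v + C_2·(t·v + w)].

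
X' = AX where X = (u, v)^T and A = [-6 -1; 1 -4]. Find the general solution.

Coefficient matrix A = [[-6, -1], [1, -4]].
Characteristic polynomial det(A - λI) = λ^2 + 10λ + 25 = 0.
Single eigenvalue λ = -5 with algebraic multiplicity 2.
Eigenvector v = (1,-1); generalized eigenvector w with (A-λI)w=v is (1,-2).
General solution: e^(-5t)[c_1·v + c_2·(t·v + w)].

u(t) = c_1e^(-5t) + c_2te^(-5t) + c_2e^(-5t), v(t) = -c_1e^(-5t) - c_2te^(-5t) - 2c_2e^(-5t)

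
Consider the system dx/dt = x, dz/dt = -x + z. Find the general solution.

x(t) = -c_2e^(t), z(t) = c_1e^(t) + c_2te^(t)

Coefficient matrix A = [[1, 0], [-1, 1]].
Characteristic polynomial det(A - λI) = λ^2 - 2λ + 1 = 0.
Single eigenvalue λ = 1 with algebraic multiplicity 2.
Eigenvector v = (0,1); generalized eigenvector w with (A-λI)w=v is (-1,0).
General solution: e^(t)[c_1·v + c_2·(t·v + w)].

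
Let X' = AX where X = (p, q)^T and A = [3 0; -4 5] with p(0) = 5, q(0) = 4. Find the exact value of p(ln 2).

A = [[3,0],[-4,5]]; eigenvalues λ = 3, 5.
Eigenvectors: (-1,-2) for λ=3, (0,-1) for λ=5.
From the initial condition, c_1 = -5, c_2 = 6.
p(ln 2) = (-5)(2^3)(-1) + (6)(2^5)(0) = 40.

40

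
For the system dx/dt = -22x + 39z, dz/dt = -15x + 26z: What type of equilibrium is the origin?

unstable spiral

A = [[-22,39],[-15,26]]; det(A-λI) = λ^2 - 4λ + 13.
λ = 2 ± 3i: positive real part.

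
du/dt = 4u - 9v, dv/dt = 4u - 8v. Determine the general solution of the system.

u(t) = 3K_1e^(-2t) + 3K_2te^(-2t) - K_2e^(-2t), v(t) = 2K_1e^(-2t) + 2K_2te^(-2t) - K_2e^(-2t)

Coefficient matrix A = [[4, -9], [4, -8]].
Characteristic polynomial det(A - λI) = λ^2 + 4λ + 4 = 0.
Single eigenvalue λ = -2 with algebraic multiplicity 2.
Eigenvector v = (3,2); generalized eigenvector w with (A-λI)w=v is (-1,-1).
General solution: e^(-2t)[K_1·v + K_2·(t·v + w)].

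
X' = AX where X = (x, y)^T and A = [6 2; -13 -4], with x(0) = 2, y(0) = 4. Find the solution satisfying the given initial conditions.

Coefficient matrix A = [[6, 2], [-13, -4]].
Characteristic polynomial det(A - λI) = λ^2 - 2λ + 2 = 0.
Eigenvalues λ = 1 ± i (complex conjugate pair).
For λ=1+i: an eigenvector is (1,-3) - i(-1,2) = (1 + i, -3 - 2i).
A real fundamental pair from Re and Im of e^((1+i)t)v: X_1 = e^(t)(cos(t)·(1,-3) + sin(t)·(-1,2)), X_2 = e^(t)(sin(t)·(1,-3) - cos(t)·(-1,2)).
General solution: c_1X_1 + c_2X_2.
Applying x(0)=2, y(0)=4 gives c_1=-8, c_2=10.

x(t) = 18e^(t)sin(t) + 2e^(t)cos(t), y(t) = -46e^(t)sin(t) + 4e^(t)cos(t)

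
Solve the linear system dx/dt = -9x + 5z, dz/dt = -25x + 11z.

Coefficient matrix A = [[-9, 5], [-25, 11]].
Characteristic polynomial det(A - λI) = λ^2 - 2λ + 26 = 0.
Eigenvalues λ = 1 ± 5i (complex conjugate pair).
For λ=1+5i: an eigenvector is (0,-1) - i(-1,-2) = (0 + i, -1 + 2i).
A real fundamental pair from Re and Im of e^((1+5i)t)v: X_1 = e^(t)(cos(5t)·(0,-1) + sin(5t)·(-1,-2)), X_2 = e^(t)(sin(5t)·(0,-1) - cos(5t)·(-1,-2)).
General solution: c_1X_1 + c_2X_2.

x(t) = -c_1e^(t)sin(5t) + c_2e^(t)cos(5t), z(t) = -2c_1e^(t)sin(5t) - c_1e^(t)cos(5t) - c_2e^(t)sin(5t) + 2c_2e^(t)cos(5t)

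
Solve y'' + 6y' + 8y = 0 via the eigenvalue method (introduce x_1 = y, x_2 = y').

y(t) = c_1e^(-2t) + c_2e^(-4t)

Let x_1 = y, x_2 = y'. Then x_1' = x_2 and x_2' = -8x_1 - 6x_2.
A = [[0,1],[-8,-6]]; det(A-λI) = λ^2 + 6λ + 8.
Eigenvalues λ = -2, -4 with eigenvectors (1,-2), (1,-4).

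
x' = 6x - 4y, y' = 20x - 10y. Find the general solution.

x(t) = C_1e^(-2t)cos(4t) + C_2e^(-2t)sin(4t), y(t) = C_1e^(-2t)sin(4t) + 2C_1e^(-2t)cos(4t) + 2C_2e^(-2t)sin(4t) - C_2e^(-2t)cos(4t)

Coefficient matrix A = [[6, -4], [20, -10]].
Characteristic polynomial det(A - λI) = λ^2 + 4λ + 20 = 0.
Eigenvalues λ = -2 ± 4i (complex conjugate pair).
For λ=-2+4i: an eigenvector is (1,2) - i(0,1) = (1, 2 - i).
A real fundamental pair from Re and Im of e^((-2+4i)t)v: X_1 = e^(-2t)(cos(4t)·(1,2) + sin(4t)·(0,1)), X_2 = e^(-2t)(sin(4t)·(1,2) - cos(4t)·(0,1)).
General solution: C_1X_1 + C_2X_2.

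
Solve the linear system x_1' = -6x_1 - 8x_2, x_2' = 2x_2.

Coefficient matrix A = [[-6, -8], [0, 2]].
Characteristic polynomial det(A - λI) = λ^2 + 4λ - 12 = 0.
Eigenvalues λ = -6, 2.
For λ=-6: (A-λI) row 1 is [0, -8], so an eigenvector is (1, 0).
For λ=2: (A-λI) row 1 is [-8, -8], so an eigenvector is (1, -1).
General solution: c_1e^(-6t)(1,0) + c_2e^(2t)(1,-1).

x_1(t) = c_1e^(-6t) + c_2e^(2t), x_2(t) = -c_2e^(2t)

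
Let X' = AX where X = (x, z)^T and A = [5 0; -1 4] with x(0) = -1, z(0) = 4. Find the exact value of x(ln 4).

-1024

A = [[5,0],[-1,4]]; eigenvalues λ = 5, 4.
Eigenvectors: (-1,1) for λ=5, (0,1) for λ=4.
From the initial condition, c_1 = 1, c_2 = 3.
x(ln 4) = (1)(4^5)(-1) + (3)(4^4)(0) = -1024.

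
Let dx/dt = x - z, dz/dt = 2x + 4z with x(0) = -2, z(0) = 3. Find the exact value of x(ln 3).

A = [[1,-1],[2,4]]; eigenvalues λ = 2, 3.
Eigenvectors: (-1,1) for λ=2, (-1,2) for λ=3.
From the initial condition, c_1 = 1, c_2 = 1.
x(ln 3) = (1)(3^2)(-1) + (1)(3^3)(-1) = -36.

-36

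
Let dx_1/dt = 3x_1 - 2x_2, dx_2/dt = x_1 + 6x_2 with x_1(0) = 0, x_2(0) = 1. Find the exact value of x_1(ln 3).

-324

A = [[3,-2],[1,6]]; eigenvalues λ = 4, 5.
Eigenvectors: (-2,1) for λ=4, (-1,1) for λ=5.
From the initial condition, c_1 = -1, c_2 = 2.
x_1(ln 3) = (-1)(3^4)(-2) + (2)(3^5)(-1) = -324.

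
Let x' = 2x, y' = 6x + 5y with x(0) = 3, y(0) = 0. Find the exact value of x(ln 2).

12

A = [[2,0],[6,5]]; eigenvalues λ = 5, 2.
Eigenvectors: (0,-1) for λ=5, (-1,2) for λ=2.
From the initial condition, c_1 = -6, c_2 = -3.
x(ln 2) = (-6)(2^5)(0) + (-3)(2^2)(-1) = 12.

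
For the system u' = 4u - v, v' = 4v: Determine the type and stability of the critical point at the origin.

A = [[4,-1],[0,4]]; det(A-λI) = λ^2 - 8λ + 16.
repeated λ = 4 with a single eigenvector.

unstable improper node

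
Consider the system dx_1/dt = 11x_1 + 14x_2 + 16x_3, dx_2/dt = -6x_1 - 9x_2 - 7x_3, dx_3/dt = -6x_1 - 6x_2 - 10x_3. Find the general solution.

x_1(t) = 5C_1e^(-t) - C_2e^(-3t) - 2C_3e^(-4t), x_2(t) = -2C_1e^(-t) + C_2e^(-3t) + C_3e^(-4t), x_3(t) = -2C_1e^(-t) + C_3e^(-4t)

Coefficient matrix A = [[11, 14, 16], [-6, -9, -7], [-6, -6, -10]].
det(A - λI) = 0 gives eigenvalues λ = -1, -3, -4.
For λ=-1: eigenvector (5,-2,-2).
For λ=-3: eigenvector (-1,1,0).
For λ=-4: eigenvector (-2,1,1).
General solution: C_1e^(-t)(5,-2,-2) + C_2e^(-3t)(-1,1,0) + C_3e^(-4t)(-2,1,1).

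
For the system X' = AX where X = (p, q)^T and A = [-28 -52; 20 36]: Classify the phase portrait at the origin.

A = [[-28,-52],[20,36]]; det(A-λI) = λ^2 - 8λ + 32.
λ = 4 ± 4i: positive real part.

unstable spiral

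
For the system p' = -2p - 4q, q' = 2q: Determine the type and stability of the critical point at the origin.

saddle

A = [[-2,-4],[0,2]]; det(A-λI) = λ^2 - 4.
λ = -2, 2: opposite signs.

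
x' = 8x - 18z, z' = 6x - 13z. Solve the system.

Coefficient matrix A = [[8, -18], [6, -13]].
Characteristic polynomial det(A - λI) = λ^2 + 5λ + 4 = 0.
Eigenvalues λ = -4, -1.
For λ=-4: (A-λI) row 1 is [12, -18], so an eigenvector is (3, 2).
For λ=-1: (A-λI) row 1 is [9, -18], so an eigenvector is (2, 1).
General solution: C_1e^(-4t)(3,2) + C_2e^(-t)(2,1).

x(t) = 3C_1e^(-4t) + 2C_2e^(-t), z(t) = 2C_1e^(-4t) + C_2e^(-t)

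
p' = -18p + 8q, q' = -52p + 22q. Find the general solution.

p(t) = K_1e^(2t)sin(4t) - K_1e^(2t)cos(4t) - K_2e^(2t)sin(4t) - K_2e^(2t)cos(4t), q(t) = 3K_1e^(2t)sin(4t) - 2K_1e^(2t)cos(4t) - 2K_2e^(2t)sin(4t) - 3K_2e^(2t)cos(4t)

Coefficient matrix A = [[-18, 8], [-52, 22]].
Characteristic polynomial det(A - λI) = λ^2 - 4λ + 20 = 0.
Eigenvalues λ = 2 ± 4i (complex conjugate pair).
For λ=2+4i: an eigenvector is (-1,-2) - i(1,3) = (-1 - i, -2 - 3i).
A real fundamental pair from Re and Im of e^((2+4i)t)v: X_1 = e^(2t)(cos(4t)·(-1,-2) + sin(4t)·(1,3)), X_2 = e^(2t)(sin(4t)·(-1,-2) - cos(4t)·(1,3)).
General solution: K_1X_1 + K_2X_2.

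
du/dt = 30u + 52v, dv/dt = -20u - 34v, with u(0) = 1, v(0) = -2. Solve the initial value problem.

u(t) = -18e^(-2t)sin(4t) + e^(-2t)cos(4t), v(t) = 11e^(-2t)sin(4t) - 2e^(-2t)cos(4t)

Coefficient matrix A = [[30, 52], [-20, -34]].
Characteristic polynomial det(A - λI) = λ^2 + 4λ + 20 = 0.
Eigenvalues λ = -2 ± 4i (complex conjugate pair).
For λ=-2+4i: an eigenvector is (-3,2) - i(2,-1) = (-3 - 2i, 2 + i).
A real fundamental pair from Re and Im of e^((-2+4i)t)v: X_1 = e^(-2t)(cos(4t)·(-3,2) + sin(4t)·(2,-1)), X_2 = e^(-2t)(sin(4t)·(-3,2) - cos(4t)·(2,-1)).
General solution: C_1X_1 + C_2X_2.
Applying u(0)=1, v(0)=-2 gives C_1=-3, C_2=4.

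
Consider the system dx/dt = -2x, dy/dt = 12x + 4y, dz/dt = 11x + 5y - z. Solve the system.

x(t) = C_1e^(-2t), y(t) = -2C_1e^(-2t) + C_3e^(4t), z(t) = -C_1e^(-2t) + C_2e^(-t) + C_3e^(4t)

Coefficient matrix A = [[-2, 0, 0], [12, 4, 0], [11, 5, -1]].
det(A - λI) = 0 gives eigenvalues λ = -2, -1, 4.
For λ=-2: eigenvector (1,-2,-1).
For λ=-1: eigenvector (0,0,1).
For λ=4: eigenvector (0,1,1).
General solution: C_1e^(-2t)(1,-2,-1) + C_2e^(-t)(0,0,1) + C_3e^(4t)(0,1,1).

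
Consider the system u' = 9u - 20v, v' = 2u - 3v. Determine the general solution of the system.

Coefficient matrix A = [[9, -20], [2, -3]].
Characteristic polynomial det(A - λI) = λ^2 - 6λ + 13 = 0.
Eigenvalues λ = 3 ± 2i (complex conjugate pair).
For λ=3+2i: an eigenvector is (1,0) - i(3,1) = (1 - 3i, 0 - i).
A real fundamental pair from Re and Im of e^((3+2i)t)v: X_1 = e^(3t)(cos(2t)·(1,0) + sin(2t)·(3,1)), X_2 = e^(3t)(sin(2t)·(1,0) - cos(2t)·(3,1)).
General solution: K_1X_1 + K_2X_2.

u(t) = 3K_1e^(3t)sin(2t) + K_1e^(3t)cos(2t) + K_2e^(3t)sin(2t) - 3K_2e^(3t)cos(2t), v(t) = K_1e^(3t)sin(2t) - K_2e^(3t)cos(2t)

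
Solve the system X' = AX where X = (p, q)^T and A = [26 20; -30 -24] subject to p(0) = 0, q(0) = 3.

p(t) = 6e^(6t) - 6e^(-4t), q(t) = -6e^(6t) + 9e^(-4t)

Coefficient matrix A = [[26, 20], [-30, -24]].
Characteristic polynomial det(A - λI) = λ^2 - 2λ - 24 = 0.
Eigenvalues λ = -4, 6.
For λ=-4: (A-λI) row 1 is [30, 20], so an eigenvector is (-2, 3).
For λ=6: (A-λI) row 1 is [20, 20], so an eigenvector is (1, -1).
General solution: K_1e^(-4t)(-2,3) + K_2e^(6t)(1,-1).
Applying p(0)=0, q(0)=3 gives K_1=3, K_2=6.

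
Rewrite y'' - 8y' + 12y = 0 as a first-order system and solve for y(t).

y(t) = c_1e^(2t) + c_2e^(6t)

Let x_1 = y, x_2 = y'. Then x_1' = x_2 and x_2' = -12x_1 + 8x_2.
A = [[0,1],[-12,8]]; det(A-λI) = λ^2 - 8λ + 12.
Eigenvalues λ = 2, 6 with eigenvectors (1,2), (1,6).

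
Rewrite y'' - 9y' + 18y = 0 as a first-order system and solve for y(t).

Let x_1 = y, x_2 = y'. Then x_1' = x_2 and x_2' = -18x_1 + 9x_2.
A = [[0,1],[-18,9]]; det(A-λI) = λ^2 - 9λ + 18.
Eigenvalues λ = 3, 6 with eigenvectors (1,3), (1,6).

y(t) = c_1e^(3t) + c_2e^(6t)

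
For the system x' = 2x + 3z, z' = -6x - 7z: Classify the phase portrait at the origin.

A = [[2,3],[-6,-7]]; det(A-λI) = λ^2 + 5λ + 4.
λ = -4, -1: both negative.

stable node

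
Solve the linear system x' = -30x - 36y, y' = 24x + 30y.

Coefficient matrix A = [[-30, -36], [24, 30]].
Characteristic polynomial det(A - λI) = λ^2 - 36 = 0.
Eigenvalues λ = 6, -6.
For λ=6: (A-λI) row 1 is [-36, -36], so an eigenvector is (-1, 1).
For λ=-6: (A-λI) row 1 is [-24, -36], so an eigenvector is (3, -2).
General solution: K_1e^(6t)(-1,1) + K_2e^(-6t)(3,-2).

x(t) = -K_1e^(6t) + 3K_2e^(-6t), y(t) = K_1e^(6t) - 2K_2e^(-6t)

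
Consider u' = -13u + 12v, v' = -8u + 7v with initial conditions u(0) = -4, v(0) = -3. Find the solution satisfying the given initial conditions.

u(t) = -e^(-t) - 3e^(-5t), v(t) = -e^(-t) - 2e^(-5t)

Coefficient matrix A = [[-13, 12], [-8, 7]].
Characteristic polynomial det(A - λI) = λ^2 + 6λ + 5 = 0.
Eigenvalues λ = -5, -1.
For λ=-5: (A-λI) row 1 is [-8, 12], so an eigenvector is (3, 2).
For λ=-1: (A-λI) row 1 is [-12, 12], so an eigenvector is (1, 1).
General solution: C_1e^(-5t)(3,2) + C_2e^(-t)(1,1).
Applying u(0)=-4, v(0)=-3 gives C_1=-1, C_2=-1.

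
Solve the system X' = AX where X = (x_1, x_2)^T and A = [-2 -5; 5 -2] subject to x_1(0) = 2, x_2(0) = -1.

Coefficient matrix A = [[-2, -5], [5, -2]].
Characteristic polynomial det(A - λI) = λ^2 + 4λ + 29 = 0.
Eigenvalues λ = -2 ± 5i (complex conjugate pair).
For λ=-2+5i: an eigenvector is (0,-1) - i(1,0) = (0 - i, -1).
A real fundamental pair from Re and Im of e^((-2+5i)t)v: X_1 = e^(-2t)(cos(5t)·(0,-1) + sin(5t)·(1,0)), X_2 = e^(-2t)(sin(5t)·(0,-1) - cos(5t)·(1,0)).
General solution: c_1X_1 + c_2X_2.
Applying x_1(0)=2, x_2(0)=-1 gives c_1=1, c_2=-2.

x_1(t) = e^(-2t)sin(5t) + 2e^(-2t)cos(5t), x_2(t) = 2e^(-2t)sin(5t) - e^(-2t)cos(5t)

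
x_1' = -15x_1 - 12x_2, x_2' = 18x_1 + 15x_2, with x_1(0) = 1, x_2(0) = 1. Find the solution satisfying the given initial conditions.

x_1(t) = -4e^(3t) + 5e^(-3t), x_2(t) = 6e^(3t) - 5e^(-3t)

Coefficient matrix A = [[-15, -12], [18, 15]].
Characteristic polynomial det(A - λI) = λ^2 - 9 = 0.
Eigenvalues λ = 3, -3.
For λ=3: (A-λI) row 1 is [-18, -12], so an eigenvector is (-2, 3).
For λ=-3: (A-λI) row 1 is [-12, -12], so an eigenvector is (1, -1).
General solution: c_1e^(3t)(-2,3) + c_2e^(-3t)(1,-1).
Applying x_1(0)=1, x_2(0)=1 gives c_1=2, c_2=5.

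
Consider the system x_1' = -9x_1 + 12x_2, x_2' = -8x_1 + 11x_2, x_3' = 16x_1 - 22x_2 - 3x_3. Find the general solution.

x_1(t) = -3c_1e^(-t) - c_2e^(3t), x_2(t) = -2c_1e^(-t) - c_2e^(3t), x_3(t) = -2c_1e^(-t) + c_2e^(3t) + c_3e^(-3t)

Coefficient matrix A = [[-9, 12, 0], [-8, 11, 0], [16, -22, -3]].
det(A - λI) = 0 gives eigenvalues λ = -1, 3, -3.
For λ=-1: eigenvector (-3,-2,-2).
For λ=3: eigenvector (-1,-1,1).
For λ=-3: eigenvector (0,0,1).
General solution: c_1e^(-t)(-3,-2,-2) + c_2e^(3t)(-1,-1,1) + c_3e^(-3t)(0,0,1).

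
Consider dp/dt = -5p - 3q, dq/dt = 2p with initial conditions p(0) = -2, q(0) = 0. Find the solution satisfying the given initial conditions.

Coefficient matrix A = [[-5, -3], [2, 0]].
Characteristic polynomial det(A - λI) = λ^2 + 5λ + 6 = 0.
Eigenvalues λ = -3, -2.
For λ=-3: (A-λI) row 1 is [-2, -3], so an eigenvector is (3, -2).
For λ=-2: (A-λI) row 1 is [-3, -3], so an eigenvector is (-1, 1).
General solution: C_1e^(-3t)(3,-2) + C_2e^(-2t)(-1,1).
Applying p(0)=-2, q(0)=0 gives C_1=-2, C_2=-4.

p(t) = 4e^(-2t) - 6e^(-3t), q(t) = -4e^(-2t) + 4e^(-3t)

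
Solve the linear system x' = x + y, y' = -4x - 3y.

x(t) = K_1e^(-t) + K_2te^(-t) + K_2e^(-t), y(t) = -2K_1e^(-t) - 2K_2te^(-t) - K_2e^(-t)

Coefficient matrix A = [[1, 1], [-4, -3]].
Characteristic polynomial det(A - λI) = λ^2 + 2λ + 1 = 0.
Single eigenvalue λ = -1 with algebraic multiplicity 2.
Eigenvector v = (1,-2); generalized eigenvector w with (A-λI)w=v is (1,-1).
General solution: e^(-t)[K_1·v + K_2·(t·v + w)].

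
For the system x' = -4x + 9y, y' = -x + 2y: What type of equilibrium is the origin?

stable improper node

A = [[-4,9],[-1,2]]; det(A-λI) = λ^2 + 2λ + 1.
repeated λ = -1 with a single eigenvector.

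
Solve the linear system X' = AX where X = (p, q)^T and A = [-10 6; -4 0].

p(t) = K_1e^(-4t) + 3K_2e^(-6t), q(t) = K_1e^(-4t) + 2K_2e^(-6t)

Coefficient matrix A = [[-10, 6], [-4, 0]].
Characteristic polynomial det(A - λI) = λ^2 + 10λ + 24 = 0.
Eigenvalues λ = -4, -6.
For λ=-4: (A-λI) row 1 is [-6, 6], so an eigenvector is (1, 1).
For λ=-6: (A-λI) row 1 is [-4, 6], so an eigenvector is (3, 2).
General solution: K_1e^(-4t)(1,1) + K_2e^(-6t)(3,2).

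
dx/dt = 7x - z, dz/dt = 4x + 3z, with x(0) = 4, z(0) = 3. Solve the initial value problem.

x(t) = 5te^(5t) + 4e^(5t), z(t) = 10te^(5t) + 3e^(5t)

Coefficient matrix A = [[7, -1], [4, 3]].
Characteristic polynomial det(A - λI) = λ^2 - 10λ + 25 = 0.
Single eigenvalue λ = 5 with algebraic multiplicity 2.
Eigenvector v = (1,2); generalized eigenvector w with (A-λI)w=v is (1,1).
General solution: e^(5t)[C_1·v + C_2·(t·v + w)].
Applying x(0)=4, z(0)=3 gives C_1=-1, C_2=5.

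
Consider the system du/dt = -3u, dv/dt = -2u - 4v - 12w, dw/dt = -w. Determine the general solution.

u(t) = C_1e^(-3t), v(t) = -2C_1e^(-3t) - 4C_2e^(-t) + C_3e^(-4t), w(t) = C_2e^(-t)

Coefficient matrix A = [[-3, 0, 0], [-2, -4, -12], [0, 0, -1]].
det(A - λI) = 0 gives eigenvalues λ = -3, -1, -4.
For λ=-3: eigenvector (1,-2,0).
For λ=-1: eigenvector (0,-4,1).
For λ=-4: eigenvector (0,1,0).
General solution: C_1e^(-3t)(1,-2,0) + C_2e^(-t)(0,-4,1) + C_3e^(-4t)(0,1,0).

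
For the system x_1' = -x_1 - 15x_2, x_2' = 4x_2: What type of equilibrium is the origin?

A = [[-1,-15],[0,4]]; det(A-λI) = λ^2 - 3λ - 4.
λ = -1, 4: opposite signs.

saddle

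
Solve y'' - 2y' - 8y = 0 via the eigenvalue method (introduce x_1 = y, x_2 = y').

y(t) = K_1e^(-2t) + K_2e^(4t)

Let x_1 = y, x_2 = y'. Then x_1' = x_2 and x_2' = 8x_1 + 2x_2.
A = [[0,1],[8,2]]; det(A-λI) = λ^2 - 2λ - 8.
Eigenvalues λ = -2, 4 with eigenvectors (1,-2), (1,4).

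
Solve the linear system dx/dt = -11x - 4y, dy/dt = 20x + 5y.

x(t) = K_1e^(-3t)sin(4t) - K_2e^(-3t)cos(4t), y(t) = -2K_1e^(-3t)sin(4t) - K_1e^(-3t)cos(4t) - K_2e^(-3t)sin(4t) + 2K_2e^(-3t)cos(4t)

Coefficient matrix A = [[-11, -4], [20, 5]].
Characteristic polynomial det(A - λI) = λ^2 + 6λ + 25 = 0.
Eigenvalues λ = -3 ± 4i (complex conjugate pair).
For λ=-3+4i: an eigenvector is (0,-1) - i(1,-2) = (0 - i, -1 + 2i).
A real fundamental pair from Re and Im of e^((-3+4i)t)v: X_1 = e^(-3t)(cos(4t)·(0,-1) + sin(4t)·(1,-2)), X_2 = e^(-3t)(sin(4t)·(0,-1) - cos(4t)·(1,-2)).
General solution: K_1X_1 + K_2X_2.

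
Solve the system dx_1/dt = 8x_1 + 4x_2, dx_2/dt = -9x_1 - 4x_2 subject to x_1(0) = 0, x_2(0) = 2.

x_1(t) = 8te^(2t), x_2(t) = -12te^(2t) + 2e^(2t)

Coefficient matrix A = [[8, 4], [-9, -4]].
Characteristic polynomial det(A - λI) = λ^2 - 4λ + 4 = 0.
Single eigenvalue λ = 2 with algebraic multiplicity 2.
Eigenvector v = (-2,3); generalized eigenvector w with (A-λI)w=v is (-1,1).
General solution: e^(2t)[c_1·v + c_2·(t·v + w)].
Applying x_1(0)=0, x_2(0)=2 gives c_1=2, c_2=-4.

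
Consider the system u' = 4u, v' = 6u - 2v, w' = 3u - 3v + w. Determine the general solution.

u(t) = C_2e^(4t), v(t) = C_1e^(-2t) + C_2e^(4t), w(t) = C_1e^(-2t) + C_3e^(t)

Coefficient matrix A = [[4, 0, 0], [6, -2, 0], [3, -3, 1]].
det(A - λI) = 0 gives eigenvalues λ = -2, 4, 1.
For λ=-2: eigenvector (0,1,1).
For λ=4: eigenvector (1,1,0).
For λ=1: eigenvector (0,0,1).
General solution: C_1e^(-2t)(0,1,1) + C_2e^(4t)(1,1,0) + C_3e^(t)(0,0,1).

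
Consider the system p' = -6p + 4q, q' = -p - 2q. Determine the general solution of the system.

Coefficient matrix A = [[-6, 4], [-1, -2]].
Characteristic polynomial det(A - λI) = λ^2 + 8λ + 16 = 0.
Single eigenvalue λ = -4 with algebraic multiplicity 2.
Eigenvector v = (-2,-1); generalized eigenvector w with (A-λI)w=v is (-3,-2).
General solution: e^(-4t)[K_1·v + K_2·(t·v + w)].

p(t) = -2K_1e^(-4t) - 2K_2te^(-4t) - 3K_2e^(-4t), q(t) = -K_1e^(-4t) - K_2te^(-4t) - 2K_2e^(-4t)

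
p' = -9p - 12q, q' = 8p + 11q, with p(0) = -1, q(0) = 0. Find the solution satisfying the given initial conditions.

p(t) = 2e^(3t) - 3e^(-t), q(t) = -2e^(3t) + 2e^(-t)

Coefficient matrix A = [[-9, -12], [8, 11]].
Characteristic polynomial det(A - λI) = λ^2 - 2λ - 3 = 0.
Eigenvalues λ = 3, -1.
For λ=3: (A-λI) row 1 is [-12, -12], so an eigenvector is (-1, 1).
For λ=-1: (A-λI) row 1 is [-8, -12], so an eigenvector is (-3, 2).
General solution: K_1e^(3t)(-1,1) + K_2e^(-t)(-3,2).
Applying p(0)=-1, q(0)=0 gives K_1=-2, K_2=1.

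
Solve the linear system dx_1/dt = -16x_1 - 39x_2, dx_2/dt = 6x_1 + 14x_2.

Coefficient matrix A = [[-16, -39], [6, 14]].
Characteristic polynomial det(A - λI) = λ^2 + 2λ + 10 = 0.
Eigenvalues λ = -1 ± 3i (complex conjugate pair).
For λ=-1+3i: an eigenvector is (3,-1) - i(-2,1) = (3 + 2i, -1 - i).
A real fundamental pair from Re and Im of e^((-1+3i)t)v: X_1 = e^(-t)(cos(3t)·(3,-1) + sin(3t)·(-2,1)), X_2 = e^(-t)(sin(3t)·(3,-1) - cos(3t)·(-2,1)).
General solution: C_1X_1 + C_2X_2.

x_1(t) = -2C_1e^(-t)sin(3t) + 3C_1e^(-t)cos(3t) + 3C_2e^(-t)sin(3t) + 2C_2e^(-t)cos(3t), x_2(t) = C_1e^(-t)sin(3t) - C_1e^(-t)cos(3t) - C_2e^(-t)sin(3t) - C_2e^(-t)cos(3t)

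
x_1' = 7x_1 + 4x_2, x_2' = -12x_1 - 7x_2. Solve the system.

Coefficient matrix A = [[7, 4], [-12, -7]].
Characteristic polynomial det(A - λI) = λ^2 - 1 = 0.
Eigenvalues λ = -1, 1.
For λ=-1: (A-λI) row 1 is [8, 4], so an eigenvector is (-1, 2).
For λ=1: (A-λI) row 1 is [6, 4], so an eigenvector is (-2, 3).
General solution: c_1e^(-t)(-1,2) + c_2e^(t)(-2,3).

x_1(t) = -c_1e^(-t) - 2c_2e^(t), x_2(t) = 2c_1e^(-t) + 3c_2e^(t)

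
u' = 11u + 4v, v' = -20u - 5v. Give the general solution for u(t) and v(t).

Coefficient matrix A = [[11, 4], [-20, -5]].
Characteristic polynomial det(A - λI) = λ^2 - 6λ + 25 = 0.
Eigenvalues λ = 3 ± 4i (complex conjugate pair).
For λ=3+4i: an eigenvector is (0,1) - i(1,-2) = (0 - i, 1 + 2i).
A real fundamental pair from Re and Im of e^((3+4i)t)v: X_1 = e^(3t)(cos(4t)·(0,1) + sin(4t)·(1,-2)), X_2 = e^(3t)(sin(4t)·(0,1) - cos(4t)·(1,-2)).
General solution: C_1X_1 + C_2X_2.

u(t) = C_1e^(3t)sin(4t) - C_2e^(3t)cos(4t), v(t) = -2C_1e^(3t)sin(4t) + C_1e^(3t)cos(4t) + C_2e^(3t)sin(4t) + 2C_2e^(3t)cos(4t)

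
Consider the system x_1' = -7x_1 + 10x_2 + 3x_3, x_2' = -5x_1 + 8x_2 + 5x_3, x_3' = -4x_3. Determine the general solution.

x_1(t) = 2c_1e^(-2t) - c_2e^(3t) + c_3e^(-4t), x_2(t) = c_1e^(-2t) - c_2e^(3t), x_3(t) = c_3e^(-4t)

Coefficient matrix A = [[-7, 10, 3], [-5, 8, 5], [0, 0, -4]].
det(A - λI) = 0 gives eigenvalues λ = -2, 3, -4.
For λ=-2: eigenvector (2,1,0).
For λ=3: eigenvector (-1,-1,0).
For λ=-4: eigenvector (1,0,1).
General solution: c_1e^(-2t)(2,1,0) + c_2e^(3t)(-1,-1,0) + c_3e^(-4t)(1,0,1).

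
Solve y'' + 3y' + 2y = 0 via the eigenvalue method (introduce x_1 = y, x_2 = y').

Let x_1 = y, x_2 = y'. Then x_1' = x_2 and x_2' = -2x_1 - 3x_2.
A = [[0,1],[-2,-3]]; det(A-λI) = λ^2 + 3λ + 2.
Eigenvalues λ = -1, -2 with eigenvectors (1,-1), (1,-2).

y(t) = K_1e^(-t) + K_2e^(-2t)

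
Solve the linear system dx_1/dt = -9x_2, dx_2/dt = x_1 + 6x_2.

x_1(t) = 3C_1e^(3t) + 3C_2te^(3t) + 2C_2e^(3t), x_2(t) = -C_1e^(3t) - C_2te^(3t) - C_2e^(3t)

Coefficient matrix A = [[0, -9], [1, 6]].
Characteristic polynomial det(A - λI) = λ^2 - 6λ + 9 = 0.
Single eigenvalue λ = 3 with algebraic multiplicity 2.
Eigenvector v = (3,-1); generalized eigenvector w with (A-λI)w=v is (2,-1).
General solution: e^(3t)[C_1·v + C_2·(t·v + w)].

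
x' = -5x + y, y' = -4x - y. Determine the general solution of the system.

Coefficient matrix A = [[-5, 1], [-4, -1]].
Characteristic polynomial det(A - λI) = λ^2 + 6λ + 9 = 0.
Single eigenvalue λ = -3 with algebraic multiplicity 2.
Eigenvector v = (1,2); generalized eigenvector w with (A-λI)w=v is (0,1).
General solution: e^(-3t)[c_1·v + c_2·(t·v + w)].

x(t) = c_1e^(-3t) + c_2te^(-3t), y(t) = 2c_1e^(-3t) + 2c_2te^(-3t) + c_2e^(-3t)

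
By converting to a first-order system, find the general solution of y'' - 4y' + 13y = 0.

y(t) = C_1e^(2t)cos(3t) + C_2e^(2t)sin(3t)

Let x_1 = y, x_2 = y'. Then x_1' = x_2 and x_2' = -13x_1 + 4x_2.
A = [[0,1],[-13,4]]; det(A-λI) = λ^2 - 4λ + 13.
Eigenvalues λ = 2 ± 3i.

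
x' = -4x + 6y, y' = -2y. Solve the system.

Coefficient matrix A = [[-4, 6], [0, -2]].
Characteristic polynomial det(A - λI) = λ^2 + 6λ + 8 = 0.
Eigenvalues λ = -4, -2.
For λ=-4: (A-λI) row 1 is [0, 6], so an eigenvector is (1, 0).
For λ=-2: (A-λI) row 1 is [-2, 6], so an eigenvector is (3, 1).
General solution: C_1e^(-4t)(1,0) + C_2e^(-2t)(3,1).

x(t) = C_1e^(-4t) + 3C_2e^(-2t), y(t) = C_2e^(-2t)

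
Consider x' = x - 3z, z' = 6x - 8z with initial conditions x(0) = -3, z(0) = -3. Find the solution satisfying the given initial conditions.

Coefficient matrix A = [[1, -3], [6, -8]].
Characteristic polynomial det(A - λI) = λ^2 + 7λ + 10 = 0.
Eigenvalues λ = -2, -5.
For λ=-2: (A-λI) row 1 is [3, -3], so an eigenvector is (1, 1).
For λ=-5: (A-λI) row 1 is [6, -3], so an eigenvector is (1, 2).
General solution: C_1e^(-2t)(1,1) + C_2e^(-5t)(1,2).
Applying x(0)=-3, z(0)=-3 gives C_1=-3, C_2=0.

x(t) = -3e^(-2t), z(t) = -3e^(-2t)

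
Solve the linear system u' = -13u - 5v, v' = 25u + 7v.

Coefficient matrix A = [[-13, -5], [25, 7]].
Characteristic polynomial det(A - λI) = λ^2 + 6λ + 34 = 0.
Eigenvalues λ = -3 ± 5i (complex conjugate pair).
For λ=-3+5i: an eigenvector is (1,-2) - i(0,1) = (1, -2 - i).
A real fundamental pair from Re and Im of e^((-3+5i)t)v: X_1 = e^(-3t)(cos(5t)·(1,-2) + sin(5t)·(0,1)), X_2 = e^(-3t)(sin(5t)·(1,-2) - cos(5t)·(0,1)).
General solution: K_1X_1 + K_2X_2.

u(t) = K_1e^(-3t)cos(5t) + K_2e^(-3t)sin(5t), v(t) = K_1e^(-3t)sin(5t) - 2K_1e^(-3t)cos(5t) - 2K_2e^(-3t)sin(5t) - K_2e^(-3t)cos(5t)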